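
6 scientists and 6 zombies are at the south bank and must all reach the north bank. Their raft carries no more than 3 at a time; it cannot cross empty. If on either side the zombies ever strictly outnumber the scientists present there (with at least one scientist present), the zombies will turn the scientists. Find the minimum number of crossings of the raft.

impossible

Following every safe sequence of crossings from the start, the most of the 12 that can be at the north bank as the raft arrives there on crossings 1, 3, 5 is 3, 5, 6 respectively; the best ever achieved is 6 of 12.
From crossing 7 on, no configuration arises that was not already reachable earlier: only 17 distinct safe configurations (who is on which side, and where the raft is) can ever be reached, none of them has everyone across, and every continuation just revisits them. They are: 0 scientists + 0 zombies across (raft back at the start); 0 scientists + 1 zombie across (raft there); 0 scientists + 1 zombie across (raft back at the start); 0 scientists + 2 zombies across (raft there); 0 scientists + 2 zombies across (raft back at the start); 0 scientists + 3 zombies across (raft there); 0 scientists + 3 zombies across (raft back at the start); 0 scientists + 4 zombies across (raft there); 0 scientists + 4 zombies across (raft back at the start); 0 scientists + 5 zombies across (raft there); 0 scientists + 5 zombies across (raft back at the start); 0 scientists + 6 zombies across (raft there); 1 scientist + 1 zombie across (raft there); 1 scientist + 1 zombie across (raft back at the start); 2 scientists + 2 zombies across (raft there); 2 scientists + 2 zombies across (raft back at the start); 3 scientists + 3 zombies across (raft there). So no valid plan exists.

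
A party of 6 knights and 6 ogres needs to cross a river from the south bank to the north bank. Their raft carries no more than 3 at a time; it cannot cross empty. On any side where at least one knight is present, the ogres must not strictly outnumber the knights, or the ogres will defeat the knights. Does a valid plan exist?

Following every safe sequence of crossings from the start, the most of the 12 that can be at the north bank as the raft arrives there on crossings 1, 3, 5 is 3, 5, 6 respectively; the best ever achieved is 6 of 12.
From crossing 7 on, no configuration arises that was not already reachable earlier: only 17 distinct safe configurations (who is on which side, and where the raft is) can ever be reached, none of them has everyone across, and every continuation just revisits them. They are: 0 knights + 0 ogres across (raft back at the start); 0 knights + 1 ogre across (raft there); 0 knights + 1 ogre across (raft back at the start); 0 knights + 2 ogres across (raft there); 0 knights + 2 ogres across (raft back at the start); 0 knights + 3 ogres across (raft there); 0 knights + 3 ogres across (raft back at the start); 0 knights + 4 ogres across (raft there); 0 knights + 4 ogres across (raft back at the start); 0 knights + 5 ogres across (raft there); 0 knights + 5 ogres across (raft back at the start); 0 knights + 6 ogres across (raft there); 1 knight + 1 ogre across (raft there); 1 knight + 1 ogre across (raft back at the start); 2 knights + 2 ogres across (raft there); 2 knights + 2 ogres across (raft back at the start); 3 knights + 3 ogres across (raft there). So no valid plan exists.

No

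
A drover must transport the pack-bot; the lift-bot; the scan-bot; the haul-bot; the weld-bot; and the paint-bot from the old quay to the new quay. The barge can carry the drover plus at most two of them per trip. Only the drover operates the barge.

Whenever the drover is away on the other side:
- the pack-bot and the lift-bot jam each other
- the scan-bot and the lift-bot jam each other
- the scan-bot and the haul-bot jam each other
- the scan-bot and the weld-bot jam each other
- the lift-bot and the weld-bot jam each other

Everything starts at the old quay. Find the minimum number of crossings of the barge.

Counting alone: the drover can take at most 2 across per trip to the new quay, so moving all 6 needs at least 3 loaded trips out, with a return between consecutive ones — at least 5 crossings.
The safety rule pushes this higher. Following every safe sequence of crossings, the most of the 6 that can be at the new quay as the barge arrives there on crossings 5, 7 is 4, 5 respectively — never all 6.
So no plan with fewer than 9 crossings exists, and this one achieves 9:
1. Drover goes to the new quay with the lift-bot and the scan-bot.
2. Drover goes back to the old quay with the lift-bot.
3. Drover goes to the new quay with the lift-bot and the pack-bot.
4. Drover goes back to the old quay with the lift-bot.
5. Drover goes to the new quay with the lift-bot and the paint-bot.
6. Drover goes back to the old quay with the lift-bot.
7. Drover goes to the new quay with the haul-bot and the weld-bot.
8. Drover goes back to the old quay with the scan-bot.
9. Drover goes to the new quay with the lift-bot and the scan-bot.

9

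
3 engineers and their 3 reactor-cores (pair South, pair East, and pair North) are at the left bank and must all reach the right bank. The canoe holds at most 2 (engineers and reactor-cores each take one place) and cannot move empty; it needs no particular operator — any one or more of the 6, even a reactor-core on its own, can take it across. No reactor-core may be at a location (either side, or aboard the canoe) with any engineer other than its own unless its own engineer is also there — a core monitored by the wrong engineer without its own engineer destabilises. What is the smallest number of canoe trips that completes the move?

11

Counting alone: each trip to the right bank takes at most 2 across and each return brings at least 1 back, so after t trips out (and t−1 returns) at most 2t − (t−1) of the 6 are across; that first reaches 6 at t = 5, so at least 9 crossings are needed.
The safety rule pushes this higher. Following every safe sequence of crossings, the most of the 6 that can be at the right bank as the canoe arrives there on crossing 9 is 5 — never all 6.
So no plan with fewer than 11 crossings exists, and this one achieves 11:
1. engineer South and reactor-core South cross → the right bank.
2. engineer South crosses ← the left bank.
3. reactor-core East and reactor-core North cross → the right bank.
4. reactor-core South crosses ← the left bank.
5. engineer East and engineer North cross → the right bank.
6. engineer East and reactor-core East cross ← the left bank.
7. engineer East and engineer South cross → the right bank.
8. reactor-core North crosses ← the left bank.
9. reactor-core East and reactor-core South cross → the right bank.
10. engineer North crosses ← the left bank.
11. engineer North and reactor-core North cross → the right bank.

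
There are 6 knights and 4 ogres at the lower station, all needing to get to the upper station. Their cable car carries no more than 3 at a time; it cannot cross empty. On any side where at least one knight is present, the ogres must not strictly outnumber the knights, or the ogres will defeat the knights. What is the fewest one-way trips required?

9

Counting alone: each trip to the upper station takes at most 3 across and each return brings at least 1 back, so after t trips out (and t−1 returns) at most 3t − (t−1) of the 10 are across; that first reaches 10 at t = 5, so at least 9 crossings are needed.
The plan below uses exactly 9 crossings, so it is optimal:
1. 2 ogres → the upper station.  (the lower station: 6K 2O; the upper station: 0K 2O)
2. 1 ogre ← the lower station.  (the lower station: 6K 3O; the upper station: 0K 1O)
3. 3 ogres → the upper station.  (the lower station: 6K 0O; the upper station: 0K 4O)
4. 1 ogre ← the lower station.  (the lower station: 6K 1O; the upper station: 0K 3O)
5. 3 knights → the upper station.  (the lower station: 3K 1O; the upper station: 3K 3O)
6. 1 ogre ← the lower station.  (the lower station: 3K 2O; the upper station: 3K 2O)
7. 1 knight and 2 ogres → the upper station.  (the lower station: 2K 0O; the upper station: 4K 4O)
8. 1 ogre ← the lower station.  (the lower station: 2K 1O; the upper station: 4K 3O)
9. 2 knights and 1 ogre → the upper station.  (the lower station: 0K 0O; the upper station: 6K 4O)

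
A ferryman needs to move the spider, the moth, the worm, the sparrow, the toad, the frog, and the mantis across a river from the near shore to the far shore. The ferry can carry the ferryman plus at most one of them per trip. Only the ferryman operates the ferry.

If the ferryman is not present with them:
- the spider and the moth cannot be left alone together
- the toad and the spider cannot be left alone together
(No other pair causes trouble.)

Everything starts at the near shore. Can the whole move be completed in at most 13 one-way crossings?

Counting alone: the ferryman can take at most 1 across per trip to the far shore, so moving all 7 needs at least 7 loaded trips out, with a return between consecutive ones — at least 13 crossings.
The safety rule pushes this higher. Following every safe sequence of crossings, the most of the 7 that can be at the far shore as the ferry arrives there on crossing 13 is 6 — never all 7.
So the move cannot be finished within 13 crossings. (The shortest complete plan takes 15:)
1. Ferryman goes to the far shore with the spider.
2. Ferryman goes back to the near shore alone.
3. Ferryman goes to the far shore with the moth.
4. Ferryman goes back to the near shore with the spider.
5. Ferryman goes to the far shore with the toad.
6. Ferryman goes back to the near shore alone.
7. Ferryman goes to the far shore with the worm.
8. Ferryman goes back to the near shore alone.
9. Ferryman goes to the far shore with the sparrow.
10. Ferryman goes back to the near shore alone.
11. Ferryman goes to the far shore with the frog.
12. Ferryman goes back to the near shore alone.
13. Ferryman goes to the far shore with the mantis.
14. Ferryman goes back to the near shore alone.
15. Ferryman goes to the far shore with the spider.

No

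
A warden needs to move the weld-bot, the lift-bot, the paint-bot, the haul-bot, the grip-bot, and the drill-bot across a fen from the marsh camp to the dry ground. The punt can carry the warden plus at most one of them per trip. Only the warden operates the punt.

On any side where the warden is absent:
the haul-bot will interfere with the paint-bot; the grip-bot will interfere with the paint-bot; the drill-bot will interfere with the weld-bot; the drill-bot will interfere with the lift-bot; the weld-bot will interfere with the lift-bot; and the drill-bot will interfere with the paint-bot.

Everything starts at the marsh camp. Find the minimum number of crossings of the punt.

Whatever the first load, the items left behind include a forbidden pair without the warden. No opening move is safe, so no plan exists.

impossible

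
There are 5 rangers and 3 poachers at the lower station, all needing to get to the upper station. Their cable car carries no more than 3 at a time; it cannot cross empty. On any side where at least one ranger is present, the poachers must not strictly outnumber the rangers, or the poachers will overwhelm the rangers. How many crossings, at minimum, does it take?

Counting alone: each trip to the upper station takes at most 3 across and each return brings at least 1 back, so after t trips out (and t−1 returns) at most 3t − (t−1) of the 8 are across; that first reaches 8 at t = 4, so at least 7 crossings are needed.
The plan below uses exactly 7 crossings, so it is optimal:
1. 2 poachers → the upper station.  (the lower station: 5R 1P; the upper station: 0R 2P)
2. 1 poacher ← the lower station.  (the lower station: 5R 2P; the upper station: 0R 1P)
3. 2 rangers and 1 poacher → the upper station.  (the lower station: 3R 1P; the upper station: 2R 2P)
4. 1 poacher ← the lower station.  (the lower station: 3R 2P; the upper station: 2R 1P)
5. 1 ranger and 2 poachers → the upper station.  (the lower station: 2R 0P; the upper station: 3R 3P)
6. 1 poacher ← the lower station.  (the lower station: 2R 1P; the upper station: 3R 2P)
7. 2 rangers and 1 poacher → the upper station.  (the lower station: 0R 0P; the upper station: 5R 3P)

7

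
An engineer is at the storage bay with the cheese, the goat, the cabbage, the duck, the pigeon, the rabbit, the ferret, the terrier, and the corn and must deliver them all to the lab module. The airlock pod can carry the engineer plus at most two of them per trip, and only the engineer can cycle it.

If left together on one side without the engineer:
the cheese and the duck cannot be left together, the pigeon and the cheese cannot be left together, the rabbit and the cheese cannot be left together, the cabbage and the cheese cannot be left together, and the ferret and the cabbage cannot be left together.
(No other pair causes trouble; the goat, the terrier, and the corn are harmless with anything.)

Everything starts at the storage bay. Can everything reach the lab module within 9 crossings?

No

Counting alone: the engineer can take at most 2 across per trip to the lab module, so moving all 9 needs at least 5 loaded trips out, with a return between consecutive ones — at least 9 crossings.
The safety rule pushes this higher. Following every safe sequence of crossings, the most of the 9 that can be at the lab module as the airlock pod arrives there on crossing 9 is 8 — never all 9.
So the move cannot be finished within 9 crossings. (The shortest complete plan takes 11:)
1. Engineer goes to the lab module with the cabbage and the cheese.  [the storage bay: the corn, the duck, the ferret, the goat, the pigeon, the rabbit, the terrier | the lab module: the cabbage, the cheese]
2. Engineer goes back to the storage bay with the cheese.  [the storage bay: the cheese, the corn, the duck, the ferret, the goat, the pigeon, the rabbit, the terrier | the lab module: the cabbage]
3. Engineer goes to the lab module with the cheese and the goat.  [the storage bay: the corn, the duck, the ferret, the pigeon, the rabbit, the terrier | the lab module: the cabbage, the cheese, the goat]
4. Engineer goes back to the storage bay with the cheese.  [the storage bay: the cheese, the corn, the duck, the ferret, the pigeon, the rabbit, the terrier | the lab module: the cabbage, the goat]
5. Engineer goes to the lab module with the cheese and the duck.  [the storage bay: the corn, the ferret, the pigeon, the rabbit, the terrier | the lab module: the cabbage, the cheese, the duck, the goat]
6. Engineer goes back to the storage bay with the cheese.  [the storage bay: the cheese, the corn, the ferret, the pigeon, the rabbit, the terrier | the lab module: the cabbage, the duck, the goat]
7. Engineer goes to the lab module with the pigeon and the rabbit.  [the storage bay: the cheese, the corn, the ferret, the terrier | the lab module: the cabbage, the duck, the goat, the pigeon, the rabbit]
8. Engineer goes back to the storage bay alone.  [the storage bay: the cheese, the corn, the ferret, the terrier | the lab module: the cabbage, the duck, the goat, the pigeon, the rabbit]
9. Engineer goes to the lab module with the corn and the terrier.  [the storage bay: the cheese, the ferret | the lab module: the cabbage, the corn, the duck, the goat, the pigeon, the rabbit, the terrier]
10. Engineer goes back to the storage bay alone.  [the storage bay: the cheese, the ferret | the lab module: the cabbage, the corn, the duck, the goat, the pigeon, the rabbit, the terrier]
11. Engineer goes to the lab module with the cheese and the ferret.  [the storage bay: — | the lab module: the cabbage, the cheese, the corn, the duck, the ferret, the goat, the pigeon, the rabbit, the terrier]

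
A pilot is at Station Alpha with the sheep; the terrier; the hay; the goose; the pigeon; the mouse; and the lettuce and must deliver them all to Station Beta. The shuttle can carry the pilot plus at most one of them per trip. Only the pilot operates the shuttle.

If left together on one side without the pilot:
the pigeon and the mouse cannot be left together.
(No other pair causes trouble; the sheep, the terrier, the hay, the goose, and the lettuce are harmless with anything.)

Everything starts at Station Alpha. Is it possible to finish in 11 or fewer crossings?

No

Counting alone: the pilot can take at most 1 across per trip to Station Beta, so moving all 7 needs at least 7 loaded trips out, with a return between consecutive ones — at least 13 crossings.
Since 11 < 13, 11 crossings cannot be enough. (The shortest complete plan in fact takes 13:)
1. Pilot goes to Station Beta with the pigeon.  [Station Alpha: the goose, the hay, the lettuce, the mouse, the sheep, the terrier | Station Beta: the pigeon]
2. Pilot goes back to Station Alpha alone.  [Station Alpha: the goose, the hay, the lettuce, the mouse, the sheep, the terrier | Station Beta: the pigeon]
3. Pilot goes to Station Beta with the sheep.  [Station Alpha: the goose, the hay, the lettuce, the mouse, the terrier | Station Beta: the pigeon, the sheep]
4. Pilot goes back to Station Alpha alone.  [Station Alpha: the goose, the hay, the lettuce, the mouse, the terrier | Station Beta: the pigeon, the sheep]
5. Pilot goes to Station Beta with the terrier.  [Station Alpha: the goose, the hay, the lettuce, the mouse | Station Beta: the pigeon, the sheep, the terrier]
6. Pilot goes back to Station Alpha alone.  [Station Alpha: the goose, the hay, the lettuce, the mouse | Station Beta: the pigeon, the sheep, the terrier]
7. Pilot goes to Station Beta with the hay.  [Station Alpha: the goose, the lettuce, the mouse | Station Beta: the hay, the pigeon, the sheep, the terrier]
8. Pilot goes back to Station Alpha alone.  [Station Alpha: the goose, the lettuce, the mouse | Station Beta: the hay, the pigeon, the sheep, the terrier]
9. Pilot goes to Station Beta with the goose.  [Station Alpha: the lettuce, the mouse | Station Beta: the goose, the hay, the pigeon, the sheep, the terrier]
10. Pilot goes back to Station Alpha alone.  [Station Alpha: the lettuce, the mouse | Station Beta: the goose, the hay, the pigeon, the sheep, the terrier]
11. Pilot goes to Station Beta with the lettuce.  [Station Alpha: the mouse | Station Beta: the goose, the hay, the lettuce, the pigeon, the sheep, the terrier]
12. Pilot goes back to Station Alpha alone.  [Station Alpha: the mouse | Station Beta: the goose, the hay, the lettuce, the pigeon, the sheep, the terrier]
13. Pilot goes to Station Beta with the mouse.  [Station Alpha: — | Station Beta: the goose, the hay, the lettuce, the mouse, the pigeon, the sheep, the terrier]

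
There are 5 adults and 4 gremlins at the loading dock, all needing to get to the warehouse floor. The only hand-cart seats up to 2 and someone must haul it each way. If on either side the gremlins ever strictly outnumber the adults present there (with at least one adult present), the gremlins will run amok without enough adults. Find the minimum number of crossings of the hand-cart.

15

Counting alone: each trip to the warehouse floor takes at most 2 across and each return brings at least 1 back, so after t trips out (and t−1 returns) at most 2t − (t−1) of the 9 are across; that first reaches 9 at t = 8, so at least 15 crossings are needed.
The plan below uses exactly 15 crossings, so it is optimal:
1. 2 gremlins → the warehouse floor.  (the loading dock: 5A 2G; the warehouse floor: 0A 2G)
2. 1 gremlin ← the loading dock.  (the loading dock: 5A 3G; the warehouse floor: 0A 1G)
3. 2 gremlins → the warehouse floor.  (the loading dock: 5A 1G; the warehouse floor: 0A 3G)
4. 1 gremlin ← the loading dock.  (the loading dock: 5A 2G; the warehouse floor: 0A 2G)
5. 2 adults → the warehouse floor.  (the loading dock: 3A 2G; the warehouse floor: 2A 2G)
6. 1 gremlin ← the loading dock.  (the loading dock: 3A 3G; the warehouse floor: 2A 1G)
7. 1 adult and 1 gremlin → the warehouse floor.  (the loading dock: 2A 2G; the warehouse floor: 3A 2G)
8. 1 adult ← the loading dock.  (the loading dock: 3A 2G; the warehouse floor: 2A 2G)
9. 1 adult and 1 gremlin → the warehouse floor.  (the loading dock: 2A 1G; the warehouse floor: 3A 3G)
10. 1 gremlin ← the loading dock.  (the loading dock: 2A 2G; the warehouse floor: 3A 2G)
11. 1 adult and 1 gremlin → the warehouse floor.  (the loading dock: 1A 1G; the warehouse floor: 4A 3G)
12. 1 adult ← the loading dock.  (the loading dock: 2A 1G; the warehouse floor: 3A 3G)
13. 1 adult and 1 gremlin → the warehouse floor.  (the loading dock: 1A 0G; the warehouse floor: 4A 4G)
14. 1 gremlin ← the loading dock.  (the loading dock: 1A 1G; the warehouse floor: 4A 3G)
15. 1 adult and 1 gremlin → the warehouse floor.  (the loading dock: 0A 0G; the warehouse floor: 5A 4G)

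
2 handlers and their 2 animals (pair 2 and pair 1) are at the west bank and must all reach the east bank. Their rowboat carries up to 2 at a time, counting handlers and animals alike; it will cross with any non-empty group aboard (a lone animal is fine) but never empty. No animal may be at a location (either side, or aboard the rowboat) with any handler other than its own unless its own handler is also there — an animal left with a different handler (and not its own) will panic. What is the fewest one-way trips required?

Counting alone: each trip to the east bank takes at most 2 across and each return brings at least 1 back, so after t trips out (and t−1 returns) at most 2t − (t−1) of the 4 are across; that first reaches 4 at t = 3, so at least 5 crossings are needed.
The plan below uses exactly 5 crossings, so it is optimal:
1. animal 2 and handler 2 cross → the east bank.
2. handler 2 crosses ← the west bank.
3. handler 1 and handler 2 cross → the east bank.
4. handler 1 crosses ← the west bank.
5. animal 1 and handler 1 cross → the east bank.

5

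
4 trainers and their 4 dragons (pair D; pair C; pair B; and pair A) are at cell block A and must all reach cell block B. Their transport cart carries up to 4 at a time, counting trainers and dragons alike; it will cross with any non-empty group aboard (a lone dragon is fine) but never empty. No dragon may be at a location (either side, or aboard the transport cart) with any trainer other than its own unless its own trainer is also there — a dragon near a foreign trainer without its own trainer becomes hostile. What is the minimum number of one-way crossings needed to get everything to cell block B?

5

Counting alone: each trip to cell block B takes at most 4 across and each return brings at least 1 back, so after t trips out (and t−1 returns) at most 4t − (t−1) of the 8 are across; that first reaches 8 at t = 3, so at least 5 crossings are needed.
The plan below uses exactly 5 crossings, so it is optimal:
1. dragon D and trainer D cross → cell block B.
2. trainer D crosses ← cell block A.
3. trainer A, trainer B, trainer C, and trainer D cross → cell block B.
4. dragon D crosses ← cell block A.
5. dragon A, dragon B, dragon C, and dragon D cross → cell block B.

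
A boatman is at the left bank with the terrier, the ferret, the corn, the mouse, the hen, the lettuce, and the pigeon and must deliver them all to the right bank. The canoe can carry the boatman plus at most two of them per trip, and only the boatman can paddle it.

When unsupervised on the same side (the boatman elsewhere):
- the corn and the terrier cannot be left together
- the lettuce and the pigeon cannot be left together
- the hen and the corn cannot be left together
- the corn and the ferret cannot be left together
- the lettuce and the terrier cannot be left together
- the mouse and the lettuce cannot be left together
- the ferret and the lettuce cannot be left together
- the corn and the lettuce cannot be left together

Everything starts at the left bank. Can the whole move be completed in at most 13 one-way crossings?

Yes

Yes — this plan uses 11 crossings (≤ 13):
1. Boatman goes to the right bank with the corn and the lettuce.
2. Boatman goes back to the left bank with the corn.
3. Boatman goes to the right bank with the corn and the mouse.
4. Boatman goes back to the left bank with the lettuce.
5. Boatman goes to the right bank with the lettuce and the pigeon.
6. Boatman goes back to the left bank with the lettuce.
7. Boatman goes to the right bank with the ferret and the terrier.
8. Boatman goes back to the left bank with the corn.
9. Boatman goes to the right bank with the corn and the hen.
10. Boatman goes back to the left bank with the corn.
11. Boatman goes to the right bank with the corn and the lettuce.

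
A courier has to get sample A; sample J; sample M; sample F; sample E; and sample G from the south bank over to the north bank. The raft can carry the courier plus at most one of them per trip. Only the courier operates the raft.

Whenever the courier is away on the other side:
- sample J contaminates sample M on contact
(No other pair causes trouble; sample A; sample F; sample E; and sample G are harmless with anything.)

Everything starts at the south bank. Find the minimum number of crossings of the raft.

Counting alone: the courier can take at most 1 across per trip to the north bank, so moving all 6 needs at least 6 loaded trips out, with a return between consecutive ones — at least 11 crossings.
The plan below uses exactly 11 crossings, so it is optimal:
1. Courier goes to the north bank with sample J.
2. Courier goes back to the south bank alone.
3. Courier goes to the north bank with sample A.
4. Courier goes back to the south bank alone.
5. Courier goes to the north bank with sample F.
6. Courier goes back to the south bank alone.
7. Courier goes to the north bank with sample E.
8. Courier goes back to the south bank alone.
9. Courier goes to the north bank with sample G.
10. Courier goes back to the south bank alone.
11. Courier goes to the north bank with sample M.

11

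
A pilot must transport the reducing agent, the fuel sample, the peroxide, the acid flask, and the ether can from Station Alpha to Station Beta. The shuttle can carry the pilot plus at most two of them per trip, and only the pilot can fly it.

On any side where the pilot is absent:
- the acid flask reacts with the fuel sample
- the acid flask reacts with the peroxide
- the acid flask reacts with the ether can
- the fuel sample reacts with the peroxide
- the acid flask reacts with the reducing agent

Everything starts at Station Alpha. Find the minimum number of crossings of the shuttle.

7

Counting alone: the pilot can take at most 2 across per trip to Station Beta, so moving all 5 needs at least 3 loaded trips out, with a return between consecutive ones — at least 5 crossings.
The safety rule pushes this higher. Following every safe sequence of crossings, the most of the 5 that can be at Station Beta as the shuttle arrives there on crossing 5 is 4 — never all 5.
So no plan with fewer than 7 crossings exists, and this one achieves 7:
1. Pilot goes to Station Beta with the acid flask and the fuel sample.  [Station Alpha: the ether can, the peroxide, the reducing agent | Station Beta: the acid flask, the fuel sample]
2. Pilot goes back to Station Alpha with the fuel sample.  [Station Alpha: the ether can, the fuel sample, the peroxide, the reducing agent | Station Beta: the acid flask]
3. Pilot goes to Station Beta with the fuel sample and the reducing agent.  [Station Alpha: the ether can, the peroxide | Station Beta: the acid flask, the fuel sample, the reducing agent]
4. Pilot goes back to Station Alpha with the acid flask.  [Station Alpha: the acid flask, the ether can, the peroxide | Station Beta: the fuel sample, the reducing agent]
5. Pilot goes to Station Beta with the ether can and the peroxide.  [Station Alpha: the acid flask | Station Beta: the ether can, the fuel sample, the peroxide, the reducing agent]
6. Pilot goes back to Station Alpha with the fuel sample.  [Station Alpha: the acid flask, the fuel sample | Station Beta: the ether can, the peroxide, the reducing agent]
7. Pilot goes to Station Beta with the acid flask and the fuel sample.  [Station Alpha: — | Station Beta: the acid flask, the ether can, the fuel sample, the peroxide, the reducing agent]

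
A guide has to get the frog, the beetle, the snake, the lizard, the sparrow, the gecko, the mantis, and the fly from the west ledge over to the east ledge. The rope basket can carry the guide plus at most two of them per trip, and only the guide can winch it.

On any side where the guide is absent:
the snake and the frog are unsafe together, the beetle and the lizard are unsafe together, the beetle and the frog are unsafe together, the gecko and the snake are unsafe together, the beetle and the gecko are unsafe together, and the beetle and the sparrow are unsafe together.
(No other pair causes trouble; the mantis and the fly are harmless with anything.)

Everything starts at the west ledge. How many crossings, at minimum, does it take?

9

Counting alone: the guide can take at most 2 across per trip to the east ledge, so moving all 8 needs at least 4 loaded trips out, with a return between consecutive ones — at least 7 crossings.
The safety rule pushes this higher. Following every safe sequence of crossings, the most of the 8 that can be at the east ledge as the rope basket arrives there on crossing 7 is 7 — never all 8.
So no plan with fewer than 9 crossings exists, and this one achieves 9:
1. Guide goes to the east ledge with the beetle and the snake.  [the west ledge: the fly, the frog, the gecko, the lizard, the mantis, the sparrow | the east ledge: the beetle, the snake]
2. Guide goes back to the west ledge alone.  [the west ledge: the fly, the frog, the gecko, the lizard, the mantis, the sparrow | the east ledge: the beetle, the snake]
3. Guide goes to the east ledge with the frog and the lizard.  [the west ledge: the fly, the gecko, the mantis, the sparrow | the east ledge: the beetle, the frog, the lizard, the snake]
4. Guide goes back to the west ledge with the beetle and the snake.  [the west ledge: the beetle, the fly, the gecko, the mantis, the snake, the sparrow | the east ledge: the frog, the lizard]
5. Guide goes to the east ledge with the gecko and the sparrow.  [the west ledge: the beetle, the fly, the mantis, the snake | the east ledge: the frog, the gecko, the lizard, the sparrow]
6. Guide goes back to the west ledge alone.  [the west ledge: the beetle, the fly, the mantis, the snake | the east ledge: the frog, the gecko, the lizard, the sparrow]
7. Guide goes to the east ledge with the fly and the mantis.  [the west ledge: the beetle, the snake | the east ledge: the fly, the frog, the gecko, the lizard, the mantis, the sparrow]
8. Guide goes back to the west ledge alone.  [the west ledge: the beetle, the snake | the east ledge: the fly, the frog, the gecko, the lizard, the mantis, the sparrow]
9. Guide goes to the east ledge with the beetle and the snake.  [the west ledge: — | the east ledge: the beetle, the fly, the frog, the gecko, the lizard, the mantis, the snake, the sparrow]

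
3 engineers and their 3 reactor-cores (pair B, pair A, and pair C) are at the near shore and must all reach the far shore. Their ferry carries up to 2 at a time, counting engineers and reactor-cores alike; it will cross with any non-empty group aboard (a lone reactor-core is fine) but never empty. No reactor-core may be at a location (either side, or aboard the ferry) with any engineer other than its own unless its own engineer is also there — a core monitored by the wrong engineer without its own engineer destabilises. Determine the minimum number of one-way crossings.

Counting alone: each trip to the far shore takes at most 2 across and each return brings at least 1 back, so after t trips out (and t−1 returns) at most 2t − (t−1) of the 6 are across; that first reaches 6 at t = 5, so at least 9 crossings are needed.
The safety rule pushes this higher. Following every safe sequence of crossings, the most of the 6 that can be at the far shore as the ferry arrives there on crossing 9 is 5 — never all 6.
So no plan with fewer than 11 crossings exists, and this one achieves 11:
1. engineer B and reactor-core B cross → the far shore.
2. engineer B crosses ← the near shore.
3. reactor-core A and reactor-core C cross → the far shore.
4. reactor-core B crosses ← the near shore.
5. engineer A and engineer C cross → the far shore.
6. engineer A and reactor-core A cross ← the near shore.
7. engineer A and engineer B cross → the far shore.
8. reactor-core C crosses ← the near shore.
9. reactor-core A and reactor-core B cross → the far shore.
10. engineer C crosses ← the near shore.
11. engineer C and reactor-core C cross → the far shore.

11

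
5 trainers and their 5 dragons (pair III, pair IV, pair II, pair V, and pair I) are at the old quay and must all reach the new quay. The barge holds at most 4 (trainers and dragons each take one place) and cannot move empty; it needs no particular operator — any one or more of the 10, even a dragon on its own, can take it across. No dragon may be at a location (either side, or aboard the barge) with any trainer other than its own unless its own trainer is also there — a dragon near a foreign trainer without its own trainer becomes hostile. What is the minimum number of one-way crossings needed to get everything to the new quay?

Counting alone: each trip to the new quay takes at most 4 across and each return brings at least 1 back, so after t trips out (and t−1 returns) at most 4t − (t−1) of the 10 are across; that first reaches 10 at t = 3, so at least 5 crossings are needed.
The safety rule pushes this higher. Following every safe sequence of crossings, the most of the 10 that can be at the new quay as the barge arrives there on crossing 5 is 9 — never all 10.
So no plan with fewer than 7 crossings exists, and this one achieves 7:
1. dragon III and trainer III cross → the new quay.
2. trainer III crosses ← the old quay.
3. dragon I, dragon II, dragon IV, and dragon V cross → the new quay.
4. dragon III crosses ← the old quay.
5. trainer I, trainer II, trainer IV, and trainer V cross → the new quay.
6. dragon IV and trainer IV cross ← the old quay.
7. dragon III, dragon IV, trainer III, and trainer IV cross → the new quay.

7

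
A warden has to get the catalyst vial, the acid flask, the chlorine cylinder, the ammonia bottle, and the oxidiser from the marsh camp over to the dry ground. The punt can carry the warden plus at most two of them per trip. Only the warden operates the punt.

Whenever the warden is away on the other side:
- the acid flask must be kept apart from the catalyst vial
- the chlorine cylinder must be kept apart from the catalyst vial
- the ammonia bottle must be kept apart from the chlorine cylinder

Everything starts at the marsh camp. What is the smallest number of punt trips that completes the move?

Counting alone: the warden can take at most 2 across per trip to the dry ground, so moving all 5 needs at least 3 loaded trips out, with a return between consecutive ones — at least 5 crossings.
The plan below uses exactly 5 crossings, so it is optimal:
1. Warden goes to the dry ground with the catalyst vial and the chlorine cylinder.  [the marsh camp: the acid flask, the ammonia bottle, the oxidiser | the dry ground: the catalyst vial, the chlorine cylinder]
2. Warden goes back to the marsh camp with the catalyst vial.  [the marsh camp: the acid flask, the ammonia bottle, the catalyst vial, the oxidiser | the dry ground: the chlorine cylinder]
3. Warden goes to the dry ground with the acid flask and the oxidiser.  [the marsh camp: the ammonia bottle, the catalyst vial | the dry ground: the acid flask, the chlorine cylinder, the oxidiser]
4. Warden goes back to the marsh camp alone.  [the marsh camp: the ammonia bottle, the catalyst vial | the dry ground: the acid flask, the chlorine cylinder, the oxidiser]
5. Warden goes to the dry ground with the ammonia bottle and the catalyst vial.  [the marsh camp: — | the dry ground: the acid flask, the ammonia bottle, the catalyst vial, the chlorine cylinder, the oxidiser]

5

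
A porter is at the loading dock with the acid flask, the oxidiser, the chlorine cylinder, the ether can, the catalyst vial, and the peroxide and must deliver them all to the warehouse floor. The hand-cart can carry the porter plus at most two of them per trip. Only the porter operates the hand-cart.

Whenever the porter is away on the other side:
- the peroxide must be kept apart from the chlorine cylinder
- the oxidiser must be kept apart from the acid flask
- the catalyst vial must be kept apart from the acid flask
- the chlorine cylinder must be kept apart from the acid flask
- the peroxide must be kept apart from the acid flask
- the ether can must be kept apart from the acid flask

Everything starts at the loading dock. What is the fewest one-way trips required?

Counting alone: the porter can take at most 2 across per trip to the warehouse floor, so moving all 6 needs at least 3 loaded trips out, with a return between consecutive ones — at least 5 crossings.
The safety rule pushes this higher. Following every safe sequence of crossings, the most of the 6 that can be at the warehouse floor as the hand-cart arrives there on crossings 5, 7 is 4, 5 respectively — never all 6.
So no plan with fewer than 9 crossings exists, and this one achieves 9:
1. Porter goes to the warehouse floor with the acid flask and the chlorine cylinder.  [the loading dock: the catalyst vial, the ether can, the oxidiser, the peroxide | the warehouse floor: the acid flask, the chlorine cylinder]
2. Porter goes back to the loading dock with the acid flask.  [the loading dock: the acid flask, the catalyst vial, the ether can, the oxidiser, the peroxide | the warehouse floor: the chlorine cylinder]
3. Porter goes to the warehouse floor with the acid flask and the oxidiser.  [the loading dock: the catalyst vial, the ether can, the peroxide | the warehouse floor: the acid flask, the chlorine cylinder, the oxidiser]
4. Porter goes back to the loading dock with the acid flask.  [the loading dock: the acid flask, the catalyst vial, the ether can, the peroxide | the warehouse floor: the chlorine cylinder, the oxidiser]
5. Porter goes to the warehouse floor with the acid flask and the ether can.  [the loading dock: the catalyst vial, the peroxide | the warehouse floor: the acid flask, the chlorine cylinder, the ether can, the oxidiser]
6. Porter goes back to the loading dock with the acid flask.  [the loading dock: the acid flask, the catalyst vial, the peroxide | the warehouse floor: the chlorine cylinder, the ether can, the oxidiser]
7. Porter goes to the warehouse floor with the acid flask and the catalyst vial.  [the loading dock: the peroxide | the warehouse floor: the acid flask, the catalyst vial, the chlorine cylinder, the ether can, the oxidiser]
8. Porter goes back to the loading dock with the acid flask.  [the loading dock: the acid flask, the peroxide | the warehouse floor: the catalyst vial, the chlorine cylinder, the ether can, the oxidiser]
9. Porter goes to the warehouse floor with the acid flask and the peroxide.  [the loading dock: — | the warehouse floor: the acid flask, the catalyst vial, the chlorine cylinder, the ether can, the oxidiser, the peroxide]

9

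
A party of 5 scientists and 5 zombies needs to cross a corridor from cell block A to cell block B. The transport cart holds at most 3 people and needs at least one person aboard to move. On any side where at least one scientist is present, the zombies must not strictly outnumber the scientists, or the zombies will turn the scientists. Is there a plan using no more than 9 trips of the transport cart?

No

Counting alone: each trip to cell block B takes at most 3 across and each return brings at least 1 back, so after t trips out (and t−1 returns) at most 3t − (t−1) of the 10 are across; that first reaches 10 at t = 5, so at least 9 crossings are needed.
The safety rule pushes this higher. Following every safe sequence of crossings, the most of the 10 that can be at cell block B as the transport cart arrives there on crossing 9 is 9 — never all 10.
So the move cannot be finished within 9 crossings. (The shortest complete plan takes 11:)
1. 2 zombies → cell block B.  (cell block A: 5S 3Z; cell block B: 0S 2Z)
2. 1 zombie ← cell block A.  (cell block A: 5S 4Z; cell block B: 0S 1Z)
3. 3 zombies → cell block B.  (cell block A: 5S 1Z; cell block B: 0S 4Z)
4. 1 zombie ← cell block A.  (cell block A: 5S 2Z; cell block B: 0S 3Z)
5. 3 scientists → cell block B.  (cell block A: 2S 2Z; cell block B: 3S 3Z)
6. 1 scientist and 1 zombie ← cell block A.  (cell block A: 3S 3Z; cell block B: 2S 2Z)
7. 3 scientists → cell block B.  (cell block A: 0S 3Z; cell block B: 5S 2Z)
8. 1 zombie ← cell block A.  (cell block A: 0S 4Z; cell block B: 5S 1Z)
9. 2 zombies → cell block B.  (cell block A: 0S 2Z; cell block B: 5S 3Z)
10. 1 zombie ← cell block A.  (cell block A: 0S 3Z; cell block B: 5S 2Z)
11. 3 zombies → cell block B.  (cell block A: 0S 0Z; cell block B: 5S 5Z)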